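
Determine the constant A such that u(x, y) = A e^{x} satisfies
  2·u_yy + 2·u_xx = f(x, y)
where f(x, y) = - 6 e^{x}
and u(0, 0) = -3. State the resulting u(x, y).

Substitute the ansatz u = A e^{x} into the left-hand side.
Derivatives of the ansatz:
  u_yy = 0
  u_xx = A e^{x}
Term by term:
  2·u_yy = 0
  2·u_xx = 2 A e^{x}
So the left-hand side equals
  2 A e^{x}
This must equal f(x, y) = - 6 e^{x} identically.
Matching coefficients of the independent functions:
  [e^{x}]:  2 A = -6
Solving: A = -3.
Check against the point condition:
  u(0, 0) = -3  ⟹  A = -3  ✓
Hence u(x, y) = - 3 e^{x}.

Answer: u(x, y) = - 3 e^{x}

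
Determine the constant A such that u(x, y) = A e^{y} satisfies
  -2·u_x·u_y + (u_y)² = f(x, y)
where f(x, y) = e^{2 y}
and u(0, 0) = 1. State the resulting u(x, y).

Substitute the ansatz u = A e^{y} into the left-hand side.
Derivatives of the ansatz:
  u_x = 0
  u_y = A e^{y}
Term by term:
  -2·u_x·u_y = 0
  (u_y)² = A^{2} e^{2 y}
So the left-hand side equals
  A^{2} e^{2 y}
This must equal f(x, y) = e^{2 y} identically.
Matching coefficients of the independent functions:
  [e^{2 y}]:  A^{2} = 1
These equations allow (A) = (-1) or (1).
Impose the point condition(s):
  u(0, 0) = 1  ⟹  A = 1
Only A = 1 satisfies everything.
Hence u(x, y) = e^{y}.

Answer: u(x, y) = e^{y}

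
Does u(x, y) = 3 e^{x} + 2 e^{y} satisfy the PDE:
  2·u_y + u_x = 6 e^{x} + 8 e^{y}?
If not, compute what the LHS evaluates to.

Evaluate each term of the left-hand side for u = 3 e^{x} + 2 e^{y}.
Derivatives:
  u_y = 2 e^{y}
  u_x = 3 e^{x}
Terms:
  2·u_y = 4 e^{y}
  u_x = 3 e^{x}
Sum: LHS = 3 e^{x} + 4 e^{y}
Given right-hand side: 6 e^{x} + 8 e^{y}. Difference LHS − RHS = - 3 e^{x} - 4 e^{y} ≠ 0, so u is not a solution.

Answer: No, the LHS evaluates to 3 e^{x} + 4 e^{y}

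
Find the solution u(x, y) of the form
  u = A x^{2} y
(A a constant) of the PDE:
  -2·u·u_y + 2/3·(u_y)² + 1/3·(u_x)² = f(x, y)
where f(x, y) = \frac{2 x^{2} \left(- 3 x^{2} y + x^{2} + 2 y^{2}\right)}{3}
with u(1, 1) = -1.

Substitute the ansatz u = A x^{2} y into the left-hand side.
Derivatives of the ansatz:
  u_y = A x^{2}
  u_x = 2 A x y
Term by term:
  -2·u·u_y = - 2 A^{2} x^{4} y
  2/3·(u_y)² = \frac{2 A^{2} x^{4}}{3}
  1/3·(u_x)² = \frac{4 A^{2} x^{2} y^{2}}{3}
So the left-hand side equals
  - 2 A^{2} x^{4} y + \frac{2 A^{2} x^{4}}{3} + \frac{4 A^{2} x^{2} y^{2}}{3}
This must equal f(x, y) = \frac{2 x^{2} \left(- 3 x^{2} y + x^{2} + 2 y^{2}\right)}{3} identically.
Matching coefficients of the independent functions:
  [x^{4}]:  \frac{2 A^{2}}{3} = \frac{2}{3}
  [x^{2} y^{2}]:  \frac{4 A^{2}}{3} = \frac{4}{3}
  [x^{4} y]:  - 2 A^{2} = -2
These equations allow (A) = (-1) or (1).
Impose the point condition(s):
  u(1, 1) = -1  ⟹  A = -1
Only A = -1 satisfies everything.
Hence u(x, y) = - x^{2} y.

Answer: u(x, y) = - x^{2} y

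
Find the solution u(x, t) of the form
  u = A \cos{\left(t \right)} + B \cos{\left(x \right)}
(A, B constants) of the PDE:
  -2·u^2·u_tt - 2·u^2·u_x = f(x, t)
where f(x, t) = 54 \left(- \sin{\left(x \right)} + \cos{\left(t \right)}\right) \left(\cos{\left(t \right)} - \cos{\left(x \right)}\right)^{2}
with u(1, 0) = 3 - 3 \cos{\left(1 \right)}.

Substitute the ansatz u = A \cos{\left(t \right)} + B \cos{\left(x \right)} into the left-hand side.
Derivatives of the ansatz:
  u_tt = - A \cos{\left(t \right)}
  u_x = - B \sin{\left(x \right)}
Term by term:
  -2·u^2·u_tt = 2 A^{3} \cos^{3}{\left(t \right)} + 4 A^{2} B \cos^{2}{\left(t \right)} \cos{\left(x \right)} + 2 A B^{2} \cos{\left(t \right)} \cos^{2}{\left(x \right)}
  -2·u^2·u_x = 2 A^{2} B \sin{\left(x \right)} \cos^{2}{\left(t \right)} + 4 A B^{2} \sin{\left(x \right)} \cos{\left(t \right)} \cos{\left(x \right)} + 2 B^{3} \sin{\left(x \right)} \cos^{2}{\left(x \right)}
So the left-hand side equals
  2 A^{3} \cos^{3}{\left(t \right)} + 2 A^{2} B \sin{\left(x \right)} \cos^{2}{\left(t \right)} + 4 A^{2} B \cos^{2}{\left(t \right)} \cos{\left(x \right)} + 4 A B^{2} \sin{\left(x \right)} \cos{\left(t \right)} \cos{\left(x \right)} + 2 A B^{2} \cos{\left(t \right)} \cos^{2}{\left(x \right)} + 2 B^{3} \sin{\left(x \right)} \cos^{2}{\left(x \right)}
This must equal f(x, t) identically; expanded, f = - 54 \sin{\left(x \right)} \cos^{2}{\left(t \right)} + 108 \sin{\left(x \right)} \cos{\left(t \right)} \cos{\left(x \right)} - 54 \sin{\left(x \right)} \cos^{2}{\left(x \right)} + 54 \cos^{3}{\left(t \right)} - 108 \cos^{2}{\left(t \right)} \cos{\left(x \right)} + 54 \cos{\left(t \right)} \cos^{2}{\left(x \right)}.
Matching coefficients of the independent functions:
  [\sin{\left(x \right)} \cos^{2}{\left(t \right)}]:  2 A^{2} B = -54
  [\sin{\left(x \right)} \cos^{2}{\left(x \right)}]:  2 B^{3} = -54
  [\cos{\left(t \right)} \cos^{2}{\left(x \right)}]:  2 A B^{2} = 54
  [\cos^{2}{\left(t \right)} \cos{\left(x \right)}]:  4 A^{2} B = -108
  [\sin{\left(x \right)} \cos{\left(t \right)} \cos{\left(x \right)}]:  4 A B^{2} = 108
  [\cos^{3}{\left(t \right)}]:  2 A^{3} = 54
Solving: A = 3, B = -3.
Check against the point condition:
  u(1, 0) = 3 - 3 \cos{\left(1 \right)}  ⟹  A + B \cos{\left(1 \right)} = 3 - 3 \cos{\left(1 \right)}  ✓
Hence u(x, t) = 3 \cos{\left(t \right)} - 3 \cos{\left(x \right)}.

Answer: u(x, t) = 3 \cos{\left(t \right)} - 3 \cos{\left(x \right)}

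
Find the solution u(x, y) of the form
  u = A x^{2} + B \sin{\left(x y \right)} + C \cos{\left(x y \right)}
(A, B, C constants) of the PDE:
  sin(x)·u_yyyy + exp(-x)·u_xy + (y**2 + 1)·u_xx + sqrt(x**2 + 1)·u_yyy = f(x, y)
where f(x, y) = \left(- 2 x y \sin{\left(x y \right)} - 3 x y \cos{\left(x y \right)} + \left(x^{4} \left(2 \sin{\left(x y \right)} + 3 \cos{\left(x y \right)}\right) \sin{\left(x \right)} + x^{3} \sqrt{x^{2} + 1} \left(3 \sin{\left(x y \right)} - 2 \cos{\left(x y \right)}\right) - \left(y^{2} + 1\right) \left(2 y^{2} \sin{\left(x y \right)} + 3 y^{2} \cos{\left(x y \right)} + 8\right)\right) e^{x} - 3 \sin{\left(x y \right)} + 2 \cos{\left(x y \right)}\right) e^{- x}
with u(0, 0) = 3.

Answer: u(x, y) = - 4 x^{2} + 2 \sin{\left(x y \right)} + 3 \cos{\left(x y \right)}

Derivation:
Substitute the ansatz u = A x^{2} + B \sin{\left(x y \right)} + C \cos{\left(x y \right)} into the left-hand side.
Derivatives of the ansatz:
  u_yyyy = B x^{4} \sin{\left(x y \right)} + C x^{4} \cos{\left(x y \right)}
  u_xy = - B x y \sin{\left(x y \right)} + B \cos{\left(x y \right)} - C x y \cos{\left(x y \right)} - C \sin{\left(x y \right)}
  u_xx = 2 A - B y^{2} \sin{\left(x y \right)} - C y^{2} \cos{\left(x y \right)}
  u_yyy = - B x^{3} \cos{\left(x y \right)} + C x^{3} \sin{\left(x y \right)}
Term by term:
  sin(x)·u_yyyy = B x^{4} \sin{\left(x \right)} \sin{\left(x y \right)} + C x^{4} \sin{\left(x \right)} \cos{\left(x y \right)}
  exp(-x)·u_xy = - B x y e^{- x} \sin{\left(x y \right)} + B e^{- x} \cos{\left(x y \right)} - C x y e^{- x} \cos{\left(x y \right)} - C e^{- x} \sin{\left(x y \right)}
  (y**2 + 1)·u_xx = 2 A y^{2} + 2 A - B y^{4} \sin{\left(x y \right)} - B y^{2} \sin{\left(x y \right)} - C y^{4} \cos{\left(x y \right)} - C y^{2} \cos{\left(x y \right)}
  sqrt(x**2 + 1)·u_yyy = - B x^{3} \sqrt{x^{2} + 1} \cos{\left(x y \right)} + C x^{3} \sqrt{x^{2} + 1} \sin{\left(x y \right)}
So the left-hand side equals
  2 A y^{2} + 2 A + B x^{4} \sin{\left(x \right)} \sin{\left(x y \right)} - B x^{3} \sqrt{x^{2} + 1} \cos{\left(x y \right)} - B x y e^{- x} \sin{\left(x y \right)} - B y^{4} \sin{\left(x y \right)} - B y^{2} \sin{\left(x y \right)} + B e^{- x} \cos{\left(x y \right)} + C x^{4} \sin{\left(x \right)} \cos{\left(x y \right)} + C x^{3} \sqrt{x^{2} + 1} \sin{\left(x y \right)} - C x y e^{- x} \cos{\left(x y \right)} - C y^{4} \cos{\left(x y \right)} - C y^{2} \cos{\left(x y \right)} - C e^{- x} \sin{\left(x y \right)}
This must equal f(x, y) identically; expanded, f = 2 x^{4} \sin{\left(x \right)} \sin{\left(x y \right)} + 3 x^{4} \sin{\left(x \right)} \cos{\left(x y \right)} + 3 x^{3} \sqrt{x^{2} + 1} \sin{\left(x y \right)} - 2 x^{3} \sqrt{x^{2} + 1} \cos{\left(x y \right)} - 2 x y e^{- x} \sin{\left(x y \right)} - 3 x y e^{- x} \cos{\left(x y \right)} - 2 y^{4} \sin{\left(x y \right)} - 3 y^{4} \cos{\left(x y \right)} - 2 y^{2} \sin{\left(x y \right)} - 3 y^{2} \cos{\left(x y \right)} - 8 y^{2} - 8 - 3 e^{- x} \sin{\left(x y \right)} + 2 e^{- x} \cos{\left(x y \right)}.
Matching coefficients of the independent functions:
  [constant term, y^{2}]:  2 A = -8
  [y^{2} \sin{\left(x y \right)}, y^{4} \sin{\left(x y \right)}, x^{3} \sqrt{x^{2} + 1} \cos{\left(x y \right)}, x y e^{- x} \sin{\left(x y \right)}]:  - B = -2
  [y^{2} \cos{\left(x y \right)}, y^{4} \cos{\left(x y \right)}, e^{- x} \sin{\left(x y \right)}, x y e^{- x} \cos{\left(x y \right)}]:  - C = -3
  [e^{- x} \cos{\left(x y \right)}, x^{4} \sin{\left(x \right)} \sin{\left(x y \right)}]:  B = 2
  [x^{3} \sqrt{x^{2} + 1} \sin{\left(x y \right)}, x^{4} \sin{\left(x \right)} \cos{\left(x y \right)}]:  C = 3
Solving: A = -4, B = 2, C = 3.
Check against the point condition:
  u(0, 0) = 3  ⟹  C = 3  ✓
Hence u(x, y) = - 4 x^{2} + 2 \sin{\left(x y \right)} + 3 \cos{\left(x y \right)}.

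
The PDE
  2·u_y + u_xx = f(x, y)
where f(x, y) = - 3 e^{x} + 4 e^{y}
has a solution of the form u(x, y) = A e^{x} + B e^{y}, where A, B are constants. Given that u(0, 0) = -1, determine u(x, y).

Answer: u(x, y) = - 3 e^{x} + 2 e^{y}

Derivation:
Substitute the ansatz u = A e^{x} + B e^{y} into the left-hand side.
Derivatives of the ansatz:
  u_y = B e^{y}
  u_xx = A e^{x}
Term by term:
  2·u_y = 2 B e^{y}
  u_xx = A e^{x}
So the left-hand side equals
  A e^{x} + 2 B e^{y}
This must equal f(x, y) = - 3 e^{x} + 4 e^{y} identically.
Matching coefficients of the independent functions:
  [e^{x}]:  A = -3
  [e^{y}]:  2 B = 4
Solving: A = -3, B = 2.
Check against the point condition:
  u(0, 0) = -1  ⟹  A + B = -1  ✓
Hence u(x, y) = - 3 e^{x} + 2 e^{y}.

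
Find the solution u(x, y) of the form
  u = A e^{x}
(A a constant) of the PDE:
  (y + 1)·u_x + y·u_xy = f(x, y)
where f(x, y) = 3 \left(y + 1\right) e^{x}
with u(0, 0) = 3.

Substitute the ansatz u = A e^{x} into the left-hand side.
Derivatives of the ansatz:
  u_x = A e^{x}
  u_xy = 0
Term by term:
  (y + 1)·u_x = A y e^{x} + A e^{x}
  y·u_xy = 0
So the left-hand side equals
  A y e^{x} + A e^{x}
This must equal f(x, y) identically; expanded, f = 3 y e^{x} + 3 e^{x}.
Matching coefficients of the independent functions:
  [y e^{x}, e^{x}]:  A = 3
Solving: A = 3.
Check against the point condition:
  u(0, 0) = 3  ⟹  A = 3  ✓
Hence u(x, y) = 3 e^{x}.

Answer: u(x, y) = 3 e^{x}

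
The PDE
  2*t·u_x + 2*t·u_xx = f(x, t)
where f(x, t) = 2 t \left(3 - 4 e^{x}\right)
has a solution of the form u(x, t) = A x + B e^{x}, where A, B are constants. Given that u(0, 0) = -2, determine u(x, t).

Substitute the ansatz u = A x + B e^{x} into the left-hand side.
Derivatives of the ansatz:
  u_x = A + B e^{x}
  u_xx = B e^{x}
Term by term:
  2*t·u_x = 2 A t + 2 B t e^{x}
  2*t·u_xx = 2 B t e^{x}
So the left-hand side equals
  2 A t + 4 B t e^{x}
This must equal f(x, t) identically; expanded, f = - 8 t e^{x} + 6 t.
Matching coefficients of the independent functions:
  [t]:  2 A = 6
  [t e^{x}]:  4 B = -8
Solving: A = 3, B = -2.
Check against the point condition:
  u(0, 0) = -2  ⟹  B = -2  ✓
Hence u(x, t) = 3 x - 2 e^{x}.

Answer: u(x, t) = 3 x - 2 e^{x}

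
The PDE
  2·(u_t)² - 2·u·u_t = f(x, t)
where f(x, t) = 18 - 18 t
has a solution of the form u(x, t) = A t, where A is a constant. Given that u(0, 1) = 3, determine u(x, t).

Substitute the ansatz u = A t into the left-hand side.
Derivatives of the ansatz:
  u_t = A
Term by term:
  2·(u_t)² = 2 A^{2}
  -2·u·u_t = - 2 A^{2} t
So the left-hand side equals
  - 2 A^{2} t + 2 A^{2}
This must equal f(x, t) = 18 - 18 t identically.
Matching coefficients of the independent functions:
  [constant term]:  2 A^{2} = 18
  [t]:  - 2 A^{2} = -18
These equations allow (A) = (-3) or (3).
Impose the point condition(s):
  u(0, 1) = 3  ⟹  A = 3
Only A = 3 satisfies everything.
Hence u(x, t) = 3 t.

Answer: u(x, t) = 3 t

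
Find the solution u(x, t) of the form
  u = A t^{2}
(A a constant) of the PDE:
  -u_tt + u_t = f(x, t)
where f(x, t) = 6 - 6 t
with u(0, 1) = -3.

Substitute the ansatz u = A t^{2} into the left-hand side.
Derivatives of the ansatz:
  u_tt = 2 A
  u_t = 2 A t
Term by term:
  -u_tt = - 2 A
  u_t = 2 A t
So the left-hand side equals
  2 A t - 2 A
This must equal f(x, t) = 6 - 6 t identically.
Matching coefficients of the independent functions:
  [constant term]:  - 2 A = 6
  [t]:  2 A = -6
Solving: A = -3.
Check against the point condition:
  u(0, 1) = -3  ⟹  A = -3  ✓
Hence u(x, t) = - 3 t^{2}.

Answer: u(x, t) = - 3 t^{2}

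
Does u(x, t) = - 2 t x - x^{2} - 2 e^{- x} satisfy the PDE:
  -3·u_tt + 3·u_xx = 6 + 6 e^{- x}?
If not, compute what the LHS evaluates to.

Evaluate each term of the left-hand side for u = - 2 t x - x^{2} - 2 e^{- x}.
Derivatives:
  u_tt = 0
  u_xx = -2 - 2 e^{- x}
Terms:
  -3·u_tt = 0
  3·u_xx = -6 - 6 e^{- x}
Sum: LHS = -6 - 6 e^{- x}
Given right-hand side: 6 + 6 e^{- x}. Difference LHS − RHS = -12 - 12 e^{- x} ≠ 0, so u is not a solution.

Answer: No, the LHS evaluates to -6 - 6 e^{- x}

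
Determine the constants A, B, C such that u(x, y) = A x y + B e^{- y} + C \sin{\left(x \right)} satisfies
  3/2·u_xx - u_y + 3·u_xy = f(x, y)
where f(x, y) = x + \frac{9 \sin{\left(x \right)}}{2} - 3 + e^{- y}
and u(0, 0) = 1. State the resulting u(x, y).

Substitute the ansatz u = A x y + B e^{- y} + C \sin{\left(x \right)} into the left-hand side.
Derivatives of the ansatz:
  u_xx = - C \sin{\left(x \right)}
  u_y = A x - B e^{- y}
  u_xy = A
Term by term:
  3/2·u_xx = - \frac{3 C \sin{\left(x \right)}}{2}
  -u_y = - A x + B e^{- y}
  3·u_xy = 3 A
So the left-hand side equals
  - A x + 3 A + B e^{- y} - \frac{3 C \sin{\left(x \right)}}{2}
This must equal f(x, y) = x + \frac{9 \sin{\left(x \right)}}{2} - 3 + e^{- y} identically.
Matching coefficients of the independent functions:
  [constant term]:  3 A = -3
  [x]:  - A = 1
  [e^{- y}]:  B = 1
  [\sin{\left(x \right)}]:  - \frac{3 C}{2} = \frac{9}{2}
Solving: A = -1, B = 1, C = -3.
Check against the point condition:
  u(0, 0) = 1  ⟹  B = 1  ✓
Hence u(x, y) = - x y - 3 \sin{\left(x \right)} + e^{- y}.

Answer: u(x, y) = - x y - 3 \sin{\left(x \right)} + e^{- y}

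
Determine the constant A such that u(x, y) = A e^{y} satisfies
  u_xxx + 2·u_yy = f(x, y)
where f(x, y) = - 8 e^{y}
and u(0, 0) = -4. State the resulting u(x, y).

Answer: u(x, y) = - 4 e^{y}

Derivation:
Substitute the ansatz u = A e^{y} into the left-hand side.
Derivatives of the ansatz:
  u_xxx = 0
  u_yy = A e^{y}
Term by term:
  u_xxx = 0
  2·u_yy = 2 A e^{y}
So the left-hand side equals
  2 A e^{y}
This must equal f(x, y) = - 8 e^{y} identically.
Matching coefficients of the independent functions:
  [e^{y}]:  2 A = -8
Solving: A = -4.
Check against the point condition:
  u(0, 0) = -4  ⟹  A = -4  ✓
Hence u(x, y) = - 4 e^{y}.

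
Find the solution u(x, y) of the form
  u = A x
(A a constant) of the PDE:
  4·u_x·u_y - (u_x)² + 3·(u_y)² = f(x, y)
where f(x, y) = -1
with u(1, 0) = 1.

Answer: u(x, y) = x

Derivation:
Substitute the ansatz u = A x into the left-hand side.
Derivatives of the ansatz:
  u_x = A
  u_y = 0
Term by term:
  4·u_x·u_y = 0
  -(u_x)² = - A^{2}
  3·(u_y)² = 0
So the left-hand side equals
  - A^{2}
This must equal f(x, y) = -1 identically.
Matching coefficients of the independent functions:
  [constant term]:  - A^{2} = -1
These equations allow (A) = (-1) or (1).
Impose the point condition(s):
  u(1, 0) = 1  ⟹  A = 1
Only A = 1 satisfies everything.
Hence u(x, y) = x.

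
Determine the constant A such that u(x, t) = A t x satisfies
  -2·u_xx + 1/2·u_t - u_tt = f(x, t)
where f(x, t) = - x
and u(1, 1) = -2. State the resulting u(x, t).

Substitute the ansatz u = A t x into the left-hand side.
Derivatives of the ansatz:
  u_xx = 0
  u_t = A x
  u_tt = 0
Term by term:
  -2·u_xx = 0
  1/2·u_t = \frac{A x}{2}
  -u_tt = 0
So the left-hand side equals
  \frac{A x}{2}
This must equal f(x, t) = - x identically.
Matching coefficients of the independent functions:
  [x]:  \frac{A}{2} = -1
Solving: A = -2.
Check against the point condition:
  u(1, 1) = -2  ⟹  A = -2  ✓
Hence u(x, t) = - 2 t x.

Answer: u(x, t) = - 2 t x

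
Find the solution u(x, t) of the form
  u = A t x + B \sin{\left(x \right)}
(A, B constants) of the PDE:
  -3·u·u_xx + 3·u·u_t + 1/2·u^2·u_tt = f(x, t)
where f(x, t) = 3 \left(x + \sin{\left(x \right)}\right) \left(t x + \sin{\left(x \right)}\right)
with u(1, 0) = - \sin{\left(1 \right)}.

Substitute the ansatz u = A t x + B \sin{\left(x \right)} into the left-hand side.
Derivatives of the ansatz:
  u_xx = - B \sin{\left(x \right)}
  u_t = A x
  u_tt = 0
Term by term:
  -3·u·u_xx = 3 A B t x \sin{\left(x \right)} + 3 B^{2} \sin^{2}{\left(x \right)}
  3·u·u_t = 3 A^{2} t x^{2} + 3 A B x \sin{\left(x \right)}
  1/2·u^2·u_tt = 0
So the left-hand side equals
  3 A^{2} t x^{2} + 3 A B t x \sin{\left(x \right)} + 3 A B x \sin{\left(x \right)} + 3 B^{2} \sin^{2}{\left(x \right)}
This must equal f(x, t) identically; expanded, f = 3 t x^{2} + 3 t x \sin{\left(x \right)} + 3 x \sin{\left(x \right)} + 3 \sin^{2}{\left(x \right)}.
Matching coefficients of the independent functions:
  [t x^{2}]:  3 A^{2} = 3
  [x \sin{\left(x \right)}, t x \sin{\left(x \right)}]:  3 A B = 3
  [\sin^{2}{\left(x \right)}]:  3 B^{2} = 3
These equations allow (A, B) = (-1, -1) or (1, 1).
Impose the point condition(s):
  u(1, 0) = - \sin{\left(1 \right)}  ⟹  B \sin{\left(1 \right)} = - \sin{\left(1 \right)}
Only A = -1, B = -1 satisfies everything.
Hence u(x, t) = - t x - \sin{\left(x \right)}.

Answer: u(x, t) = - t x - \sin{\left(x \right)}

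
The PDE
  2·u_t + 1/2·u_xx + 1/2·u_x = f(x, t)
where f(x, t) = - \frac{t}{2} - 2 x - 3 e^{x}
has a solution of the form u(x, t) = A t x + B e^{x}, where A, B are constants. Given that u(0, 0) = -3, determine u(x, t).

Answer: u(x, t) = - t x - 3 e^{x}

Derivation:
Substitute the ansatz u = A t x + B e^{x} into the left-hand side.
Derivatives of the ansatz:
  u_t = A x
  u_xx = B e^{x}
  u_x = A t + B e^{x}
Term by term:
  2·u_t = 2 A x
  1/2·u_xx = \frac{B e^{x}}{2}
  1/2·u_x = \frac{A t}{2} + \frac{B e^{x}}{2}
So the left-hand side equals
  \frac{A t}{2} + 2 A x + B e^{x}
This must equal f(x, t) = - \frac{t}{2} - 2 x - 3 e^{x} identically.
Matching coefficients of the independent functions:
  [t]:  \frac{A}{2} = - \frac{1}{2}
  [x]:  2 A = -2
  [e^{x}]:  B = -3
Solving: A = -1, B = -3.
Check against the point condition:
  u(0, 0) = -3  ⟹  B = -3  ✓
Hence u(x, t) = - t x - 3 e^{x}.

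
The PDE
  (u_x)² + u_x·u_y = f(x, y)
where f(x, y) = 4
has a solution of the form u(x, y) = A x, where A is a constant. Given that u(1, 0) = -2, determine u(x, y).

Substitute the ansatz u = A x into the left-hand side.
Derivatives of the ansatz:
  u_x = A
  u_y = 0
Term by term:
  (u_x)² = A^{2}
  u_x·u_y = 0
So the left-hand side equals
  A^{2}
This must equal f(x, y) = 4 identically.
Matching coefficients of the independent functions:
  [constant term]:  A^{2} = 4
These equations allow (A) = (-2) or (2).
Impose the point condition(s):
  u(1, 0) = -2  ⟹  A = -2
Only A = -2 satisfies everything.
Hence u(x, y) = - 2 x.

Answer: u(x, y) = - 2 x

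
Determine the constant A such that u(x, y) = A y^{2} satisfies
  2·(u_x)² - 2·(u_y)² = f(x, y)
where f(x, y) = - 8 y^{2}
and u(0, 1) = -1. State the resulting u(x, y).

Substitute the ansatz u = A y^{2} into the left-hand side.
Derivatives of the ansatz:
  u_x = 0
  u_y = 2 A y
Term by term:
  2·(u_x)² = 0
  -2·(u_y)² = - 8 A^{2} y^{2}
So the left-hand side equals
  - 8 A^{2} y^{2}
This must equal f(x, y) = - 8 y^{2} identically.
Matching coefficients of the independent functions:
  [y^{2}]:  - 8 A^{2} = -8
These equations allow (A) = (-1) or (1).
Impose the point condition(s):
  u(0, 1) = -1  ⟹  A = -1
Only A = -1 satisfies everything.
Hence u(x, y) = - y^{2}.

Answer: u(x, y) = - y^{2}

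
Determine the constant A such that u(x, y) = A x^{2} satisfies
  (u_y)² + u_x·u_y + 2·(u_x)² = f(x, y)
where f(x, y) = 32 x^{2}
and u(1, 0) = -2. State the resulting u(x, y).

Answer: u(x, y) = - 2 x^{2}

Derivation:
Substitute the ansatz u = A x^{2} into the left-hand side.
Derivatives of the ansatz:
  u_y = 0
  u_x = 2 A x
Term by term:
  (u_y)² = 0
  u_x·u_y = 0
  2·(u_x)² = 8 A^{2} x^{2}
So the left-hand side equals
  8 A^{2} x^{2}
This must equal f(x, y) = 32 x^{2} identically.
Matching coefficients of the independent functions:
  [x^{2}]:  8 A^{2} = 32
These equations allow (A) = (-2) or (2).
Impose the point condition(s):
  u(1, 0) = -2  ⟹  A = -2
Only A = -2 satisfies everything.
Hence u(x, y) = - 2 x^{2}.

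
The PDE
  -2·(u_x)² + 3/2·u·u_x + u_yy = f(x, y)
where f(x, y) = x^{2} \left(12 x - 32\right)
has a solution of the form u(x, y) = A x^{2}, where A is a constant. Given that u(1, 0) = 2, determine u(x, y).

Substitute the ansatz u = A x^{2} into the left-hand side.
Derivatives of the ansatz:
  u_x = 2 A x
  u_yy = 0
Term by term:
  -2·(u_x)² = - 8 A^{2} x^{2}
  3/2·u·u_x = 3 A^{2} x^{3}
  u_yy = 0
So the left-hand side equals
  3 A^{2} x^{3} - 8 A^{2} x^{2}
This must equal f(x, y) identically; expanded, f = 12 x^{3} - 32 x^{2}.
Matching coefficients of the independent functions:
  [x^{2}]:  - 8 A^{2} = -32
  [x^{3}]:  3 A^{2} = 12
These equations allow (A) = (-2) or (2).
Impose the point condition(s):
  u(1, 0) = 2  ⟹  A = 2
Only A = 2 satisfies everything.
Hence u(x, y) = 2 x^{2}.

Answer: u(x, y) = 2 x^{2}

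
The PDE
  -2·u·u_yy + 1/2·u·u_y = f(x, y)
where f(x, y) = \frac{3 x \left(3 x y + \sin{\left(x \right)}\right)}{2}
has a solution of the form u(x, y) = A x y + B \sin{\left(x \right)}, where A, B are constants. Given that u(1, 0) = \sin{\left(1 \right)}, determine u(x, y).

Answer: u(x, y) = 3 x y + \sin{\left(x \right)}

Derivation:
Substitute the ansatz u = A x y + B \sin{\left(x \right)} into the left-hand side.
Derivatives of the ansatz:
  u_yy = 0
  u_y = A x
Term by term:
  -2·u·u_yy = 0
  1/2·u·u_y = \frac{A^{2} x^{2} y}{2} + \frac{A B x \sin{\left(x \right)}}{2}
So the left-hand side equals
  \frac{A^{2} x^{2} y}{2} + \frac{A B x \sin{\left(x \right)}}{2}
This must equal f(x, y) identically; expanded, f = \frac{9 x^{2} y}{2} + \frac{3 x \sin{\left(x \right)}}{2}.
Matching coefficients of the independent functions:
  [x \sin{\left(x \right)}]:  \frac{A B}{2} = \frac{3}{2}
  [x^{2} y]:  \frac{A^{2}}{2} = \frac{9}{2}
These equations allow (A, B) = (-3, -1) or (3, 1).
Impose the point condition(s):
  u(1, 0) = \sin{\left(1 \right)}  ⟹  B \sin{\left(1 \right)} = \sin{\left(1 \right)}
Only A = 3, B = 1 satisfies everything.
Hence u(x, y) = 3 x y + \sin{\left(x \right)}.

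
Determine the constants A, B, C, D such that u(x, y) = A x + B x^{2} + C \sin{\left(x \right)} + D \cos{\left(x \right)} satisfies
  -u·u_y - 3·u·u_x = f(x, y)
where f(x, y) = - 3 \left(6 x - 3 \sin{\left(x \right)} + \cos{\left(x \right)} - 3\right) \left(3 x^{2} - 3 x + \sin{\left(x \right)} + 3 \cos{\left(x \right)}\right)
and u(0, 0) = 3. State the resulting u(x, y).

Answer: u(x, y) = 3 x^{2} - 3 x + \sin{\left(x \right)} + 3 \cos{\left(x \right)}

Derivation:
Substitute the ansatz u = A x + B x^{2} + C \sin{\left(x \right)} + D \cos{\left(x \right)} into the left-hand side.
Derivatives of the ansatz:
  u_y = 0
  u_x = A + 2 B x + C \cos{\left(x \right)} - D \sin{\left(x \right)}
Term by term:
  -u·u_y = 0
  -3·u·u_x = - 3 A^{2} x - 9 A B x^{2} - 3 A C x \cos{\left(x \right)} - 3 A C \sin{\left(x \right)} + 3 A D x \sin{\left(x \right)} - 3 A D \cos{\left(x \right)} - 6 B^{2} x^{3} - 3 B C x^{2} \cos{\left(x \right)} - 6 B C x \sin{\left(x \right)} + 3 B D x^{2} \sin{\left(x \right)} - 6 B D x \cos{\left(x \right)} - 3 C^{2} \sin{\left(x \right)} \cos{\left(x \right)} + 3 C D \sin^{2}{\left(x \right)} - 3 C D \cos^{2}{\left(x \right)} + 3 D^{2} \sin{\left(x \right)} \cos{\left(x \right)}
So the left-hand side equals
  - 3 A^{2} x - 9 A B x^{2} - 3 A C x \cos{\left(x \right)} - 3 A C \sin{\left(x \right)} + 3 A D x \sin{\left(x \right)} - 3 A D \cos{\left(x \right)} - 6 B^{2} x^{3} - 3 B C x^{2} \cos{\left(x \right)} - 6 B C x \sin{\left(x \right)} + 3 B D x^{2} \sin{\left(x \right)} - 6 B D x \cos{\left(x \right)} - 3 C^{2} \sin{\left(x \right)} \cos{\left(x \right)} + 3 C D \sin^{2}{\left(x \right)} - 3 C D \cos^{2}{\left(x \right)} + 3 D^{2} \sin{\left(x \right)} \cos{\left(x \right)}
This must equal f(x, y) identically; expanded, f = - 54 x^{3} + 27 x^{2} \sin{\left(x \right)} - 9 x^{2} \cos{\left(x \right)} + 81 x^{2} - 45 x \sin{\left(x \right)} - 45 x \cos{\left(x \right)} - 27 x + 9 \sin^{2}{\left(x \right)} + 24 \sin{\left(x \right)} \cos{\left(x \right)} + 9 \sin{\left(x \right)} - 9 \cos^{2}{\left(x \right)} + 27 \cos{\left(x \right)}.
Matching coefficients of the independent functions:
  [x]:  - 3 A^{2} = -27
  [x^{2}]:  - 9 A B = 81
  [x^{3}]:  - 6 B^{2} = -54
  [x \sin{\left(x \right)}]:  3 A D - 6 B C = -45
  [x \cos{\left(x \right)}]:  - 3 A C - 6 B D = -45
  [x^{2} \sin{\left(x \right)}]:  3 B D = 27
  [x^{2} \cos{\left(x \right)}]:  - 3 B C = -9
  [\sin{\left(x \right)} \cos{\left(x \right)}]:  - 3 C^{2} + 3 D^{2} = 24
  [\sin{\left(x \right)}]:  - 3 A C = 9
  [\sin^{2}{\left(x \right)}]:  3 C D = 9
  [\cos{\left(x \right)}]:  - 3 A D = 27
  [\cos^{2}{\left(x \right)}]:  - 3 C D = -9
These equations allow (A, B, C, D) = (-3, 3, 1, 3) or (3, -3, -1, -3).
Impose the point condition(s):
  u(0, 0) = 3  ⟹  D = 3
Only A = -3, B = 3, C = 1, D = 3 satisfies everything.
Hence u(x, y) = 3 x^{2} - 3 x + \sin{\left(x \right)} + 3 \cos{\left(x \right)}.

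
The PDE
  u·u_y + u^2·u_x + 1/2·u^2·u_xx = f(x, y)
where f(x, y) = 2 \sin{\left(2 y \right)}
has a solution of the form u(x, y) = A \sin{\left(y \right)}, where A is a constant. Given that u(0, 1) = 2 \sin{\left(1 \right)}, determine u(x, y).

Substitute the ansatz u = A \sin{\left(y \right)} into the left-hand side.
Derivatives of the ansatz:
  u_y = A \cos{\left(y \right)}
  u_x = 0
  u_xx = 0
Term by term:
  u·u_y = A^{2} \sin{\left(y \right)} \cos{\left(y \right)}
  u^2·u_x = 0
  1/2·u^2·u_xx = 0
So the left-hand side equals
  A^{2} \sin{\left(y \right)} \cos{\left(y \right)}
This must equal f(x, y) identically; expanded, f = 4 \sin{\left(y \right)} \cos{\left(y \right)}.
Matching coefficients of the independent functions:
  [\sin{\left(y \right)} \cos{\left(y \right)}]:  A^{2} = 4
These equations allow (A) = (-2) or (2).
Impose the point condition(s):
  u(0, 1) = 2 \sin{\left(1 \right)}  ⟹  A \sin{\left(1 \right)} = 2 \sin{\left(1 \right)}
Only A = 2 satisfies everything.
Hence u(x, y) = 2 \sin{\left(y \right)}.

Answer: u(x, y) = 2 \sin{\left(y \right)}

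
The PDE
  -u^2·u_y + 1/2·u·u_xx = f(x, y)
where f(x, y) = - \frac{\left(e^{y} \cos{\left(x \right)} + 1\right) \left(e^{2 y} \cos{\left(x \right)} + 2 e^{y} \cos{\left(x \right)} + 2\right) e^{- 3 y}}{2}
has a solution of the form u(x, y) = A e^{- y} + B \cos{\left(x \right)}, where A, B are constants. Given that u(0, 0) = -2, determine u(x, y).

Substitute the ansatz u = A e^{- y} + B \cos{\left(x \right)} into the left-hand side.
Derivatives of the ansatz:
  u_y = - A e^{- y}
  u_xx = - B \cos{\left(x \right)}
Term by term:
  -u^2·u_y = A^{3} e^{- 3 y} + 2 A^{2} B e^{- 2 y} \cos{\left(x \right)} + A B^{2} e^{- y} \cos^{2}{\left(x \right)}
  1/2·u·u_xx = - \frac{A B e^{- y} \cos{\left(x \right)}}{2} - \frac{B^{2} \cos^{2}{\left(x \right)}}{2}
So the left-hand side equals
  A^{3} e^{- 3 y} + 2 A^{2} B e^{- 2 y} \cos{\left(x \right)} + A B^{2} e^{- y} \cos^{2}{\left(x \right)} - \frac{A B e^{- y} \cos{\left(x \right)}}{2} - \frac{B^{2} \cos^{2}{\left(x \right)}}{2}
This must equal f(x, y) identically; expanded, f = - \frac{\cos^{2}{\left(x \right)}}{2} - e^{- y} \cos^{2}{\left(x \right)} - \frac{e^{- y} \cos{\left(x \right)}}{2} - 2 e^{- 2 y} \cos{\left(x \right)} - e^{- 3 y}.
Matching coefficients of the independent functions:
  [e^{- 2 y} \cos{\left(x \right)}]:  2 A^{2} B = -2
  [e^{- y} \cos{\left(x \right)}]:  - \frac{A B}{2} = - \frac{1}{2}
  [e^{- y} \cos^{2}{\left(x \right)}]:  A B^{2} = -1
  [e^{- 3 y}]:  A^{3} = -1
  [\cos^{2}{\left(x \right)}]:  - \frac{B^{2}}{2} = - \frac{1}{2}
Solving: A = -1, B = -1.
Check against the point condition:
  u(0, 0) = -2  ⟹  A + B = -2  ✓
Hence u(x, y) = - \cos{\left(x \right)} - e^{- y}.

Answer: u(x, y) = - \cos{\left(x \right)} - e^{- y}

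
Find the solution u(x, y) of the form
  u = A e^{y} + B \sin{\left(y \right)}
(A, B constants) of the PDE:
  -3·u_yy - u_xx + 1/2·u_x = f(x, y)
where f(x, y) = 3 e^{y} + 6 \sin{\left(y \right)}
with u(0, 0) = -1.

Answer: u(x, y) = - e^{y} + 2 \sin{\left(y \right)}

Derivation:
Substitute the ansatz u = A e^{y} + B \sin{\left(y \right)} into the left-hand side.
Derivatives of the ansatz:
  u_yy = A e^{y} - B \sin{\left(y \right)}
  u_xx = 0
  u_x = 0
Term by term:
  -3·u_yy = - 3 A e^{y} + 3 B \sin{\left(y \right)}
  -u_xx = 0
  1/2·u_x = 0
So the left-hand side equals
  - 3 A e^{y} + 3 B \sin{\left(y \right)}
This must equal f(x, y) = 3 e^{y} + 6 \sin{\left(y \right)} identically.
Matching coefficients of the independent functions:
  [e^{y}]:  - 3 A = 3
  [\sin{\left(y \right)}]:  3 B = 6
Solving: A = -1, B = 2.
Check against the point condition:
  u(0, 0) = -1  ⟹  A = -1  ✓
Hence u(x, y) = - e^{y} + 2 \sin{\left(y \right)}.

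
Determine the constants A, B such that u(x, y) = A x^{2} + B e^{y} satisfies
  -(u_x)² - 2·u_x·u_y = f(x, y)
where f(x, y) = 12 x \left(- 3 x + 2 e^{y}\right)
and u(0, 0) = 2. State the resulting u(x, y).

Answer: u(x, y) = - 3 x^{2} + 2 e^{y}

Derivation:
Substitute the ansatz u = A x^{2} + B e^{y} into the left-hand side.
Derivatives of the ansatz:
  u_x = 2 A x
  u_y = B e^{y}
Term by term:
  -(u_x)² = - 4 A^{2} x^{2}
  -2·u_x·u_y = - 4 A B x e^{y}
So the left-hand side equals
  - 4 A^{2} x^{2} - 4 A B x e^{y}
This must equal f(x, y) = 12 x \left(- 3 x + 2 e^{y}\right) identically.
Matching coefficients of the independent functions:
  [x^{2}]:  - 4 A^{2} = -36
  [x e^{y}]:  - 4 A B = 24
These equations allow (A, B) = (-3, 2) or (3, -2).
Impose the point condition(s):
  u(0, 0) = 2  ⟹  B = 2
Only A = -3, B = 2 satisfies everything.
Hence u(x, y) = - 3 x^{2} + 2 e^{y}.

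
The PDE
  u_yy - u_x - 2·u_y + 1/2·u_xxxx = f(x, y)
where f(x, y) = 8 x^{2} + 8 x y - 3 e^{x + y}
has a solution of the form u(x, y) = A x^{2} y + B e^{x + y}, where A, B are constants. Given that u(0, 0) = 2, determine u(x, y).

Substitute the ansatz u = A x^{2} y + B e^{x + y} into the left-hand side.
Derivatives of the ansatz:
  u_yy = B e^{x} e^{y}
  u_x = 2 A x y + B e^{x} e^{y}
  u_y = A x^{2} + B e^{x} e^{y}
  u_xxxx = B e^{x} e^{y}
Term by term:
  u_yy = B e^{x} e^{y}
  -u_x = - 2 A x y - B e^{x} e^{y}
  -2·u_y = - 2 A x^{2} - 2 B e^{x} e^{y}
  1/2·u_xxxx = \frac{B e^{x} e^{y}}{2}
So the left-hand side equals
  - 2 A x^{2} - 2 A x y - \frac{3 B e^{x} e^{y}}{2}
This must equal f(x, y) identically; expanded, f = 8 x^{2} + 8 x y - 3 e^{x} e^{y}.
Matching coefficients of the independent functions:
  [x^{2}, x y]:  - 2 A = 8
  [e^{x} e^{y}]:  - \frac{3 B}{2} = -3
Solving: A = -4, B = 2.
Check against the point condition:
  u(0, 0) = 2  ⟹  B = 2  ✓
Hence u(x, y) = - 4 x^{2} y + 2 e^{x + y}.

Answer: u(x, y) = - 4 x^{2} y + 2 e^{x + y}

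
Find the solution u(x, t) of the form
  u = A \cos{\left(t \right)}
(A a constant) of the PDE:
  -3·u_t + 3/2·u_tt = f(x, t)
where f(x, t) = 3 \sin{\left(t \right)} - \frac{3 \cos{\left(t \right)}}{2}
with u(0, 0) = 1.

Answer: u(x, t) = \cos{\left(t \right)}

Derivation:
Substitute the ansatz u = A \cos{\left(t \right)} into the left-hand side.
Derivatives of the ansatz:
  u_t = - A \sin{\left(t \right)}
  u_tt = - A \cos{\left(t \right)}
Term by term:
  -3·u_t = 3 A \sin{\left(t \right)}
  3/2·u_tt = - \frac{3 A \cos{\left(t \right)}}{2}
So the left-hand side equals
  3 A \sin{\left(t \right)} - \frac{3 A \cos{\left(t \right)}}{2}
This must equal f(x, t) = 3 \sin{\left(t \right)} - \frac{3 \cos{\left(t \right)}}{2} identically.
Matching coefficients of the independent functions:
  [\sin{\left(t \right)}]:  3 A = 3
  [\cos{\left(t \right)}]:  - \frac{3 A}{2} = - \frac{3}{2}
Solving: A = 1.
Check against the point condition:
  u(0, 0) = 1  ⟹  A = 1  ✓
Hence u(x, t) = \cos{\left(t \right)}.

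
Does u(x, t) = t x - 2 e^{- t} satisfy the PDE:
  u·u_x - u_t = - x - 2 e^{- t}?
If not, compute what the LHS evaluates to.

Answer: No, the LHS evaluates to t^{2} x - 2 t e^{- t} - x - 2 e^{- t}

Derivation:
Evaluate each term of the left-hand side for u = t x - 2 e^{- t}.
Derivatives:
  u_x = t
  u_t = x + 2 e^{- t}
Terms:
  u·u_x = t^{2} x - 2 t e^{- t}
  -u_t = - x - 2 e^{- t}
Sum: LHS = t^{2} x - 2 t e^{- t} - x - 2 e^{- t}
Given right-hand side: - x - 2 e^{- t}. Difference LHS − RHS = t^{2} x - 2 t e^{- t} ≠ 0, so u is not a solution.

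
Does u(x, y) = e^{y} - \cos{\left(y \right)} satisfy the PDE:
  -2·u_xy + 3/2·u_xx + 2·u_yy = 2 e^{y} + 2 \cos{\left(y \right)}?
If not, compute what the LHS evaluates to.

Evaluate each term of the left-hand side for u = e^{y} - \cos{\left(y \right)}.
Derivatives:
  u_xy = 0
  u_xx = 0
  u_yy = e^{y} + \cos{\left(y \right)}
Terms:
  -2·u_xy = 0
  3/2·u_xx = 0
  2·u_yy = 2 e^{y} + 2 \cos{\left(y \right)}
Sum: LHS = 2 e^{y} + 2 \cos{\left(y \right)}
This is exactly the given right-hand side, so u is a solution.

Answer: Yes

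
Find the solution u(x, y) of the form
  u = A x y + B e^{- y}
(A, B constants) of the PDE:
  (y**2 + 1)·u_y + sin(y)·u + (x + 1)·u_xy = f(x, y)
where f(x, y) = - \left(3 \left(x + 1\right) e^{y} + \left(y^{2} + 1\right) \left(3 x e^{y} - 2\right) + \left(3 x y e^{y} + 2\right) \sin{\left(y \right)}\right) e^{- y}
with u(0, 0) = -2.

Substitute the ansatz u = A x y + B e^{- y} into the left-hand side.
Derivatives of the ansatz:
  u_y = A x - B e^{- y}
  u_xy = A
Term by term:
  (y**2 + 1)·u_y = A x y^{2} + A x - B y^{2} e^{- y} - B e^{- y}
  sin(y)·u = A x y \sin{\left(y \right)} + B e^{- y} \sin{\left(y \right)}
  (x + 1)·u_xy = A x + A
So the left-hand side equals
  A x y^{2} + A x y \sin{\left(y \right)} + 2 A x + A - B y^{2} e^{- y} + B e^{- y} \sin{\left(y \right)} - B e^{- y}
This must equal f(x, y) identically; expanded, f = - 3 x y^{2} - 3 x y \sin{\left(y \right)} - 6 x + 2 y^{2} e^{- y} - 3 - 2 e^{- y} \sin{\left(y \right)} + 2 e^{- y}.
Matching coefficients of the independent functions:
  [constant term, x y^{2}, x y \sin{\left(y \right)}]:  A = -3
  [x]:  2 A = -6
  [y^{2} e^{- y}, e^{- y}]:  - B = 2
  [e^{- y} \sin{\left(y \right)}]:  B = -2
Solving: A = -3, B = -2.
Check against the point condition:
  u(0, 0) = -2  ⟹  B = -2  ✓
Hence u(x, y) = - 3 x y - 2 e^{- y}.

Answer: u(x, y) = - 3 x y - 2 e^{- y}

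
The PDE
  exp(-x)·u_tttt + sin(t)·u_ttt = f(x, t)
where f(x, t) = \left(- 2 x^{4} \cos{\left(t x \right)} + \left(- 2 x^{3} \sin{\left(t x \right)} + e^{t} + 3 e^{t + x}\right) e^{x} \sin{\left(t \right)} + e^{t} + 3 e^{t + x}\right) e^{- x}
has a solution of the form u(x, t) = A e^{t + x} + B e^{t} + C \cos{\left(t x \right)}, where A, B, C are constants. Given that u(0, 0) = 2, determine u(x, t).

Substitute the ansatz u = A e^{t + x} + B e^{t} + C \cos{\left(t x \right)} into the left-hand side.
Derivatives of the ansatz:
  u_tttt = A e^{t} e^{x} + B e^{t} + C x^{4} \cos{\left(t x \right)}
  u_ttt = A e^{t} e^{x} + B e^{t} + C x^{3} \sin{\left(t x \right)}
Term by term:
  exp(-x)·u_tttt = A e^{t} + B e^{t} e^{- x} + C x^{4} e^{- x} \cos{\left(t x \right)}
  sin(t)·u_ttt = A e^{t} e^{x} \sin{\left(t \right)} + B e^{t} \sin{\left(t \right)} + C x^{3} \sin{\left(t \right)} \sin{\left(t x \right)}
So the left-hand side equals
  A e^{t} e^{x} \sin{\left(t \right)} + A e^{t} + B e^{t} \sin{\left(t \right)} + B e^{t} e^{- x} + C x^{4} e^{- x} \cos{\left(t x \right)} + C x^{3} \sin{\left(t \right)} \sin{\left(t x \right)}
This must equal f(x, t) identically; expanded, f = - 2 x^{4} e^{- x} \cos{\left(t x \right)} - 2 x^{3} \sin{\left(t \right)} \sin{\left(t x \right)} + 3 e^{t} e^{x} \sin{\left(t \right)} + e^{t} \sin{\left(t \right)} + 3 e^{t} + e^{t} e^{- x}.
Matching coefficients of the independent functions:
  [e^{t} e^{- x}, e^{t} \sin{\left(t \right)}]:  B = 1
  [x^{3} \sin{\left(t \right)} \sin{\left(t x \right)}, x^{4} e^{- x} \cos{\left(t x \right)}]:  C = -2
  [e^{t} e^{x} \sin{\left(t \right)}, e^{t}]:  A = 3
Solving: A = 3, B = 1, C = -2.
Check against the point condition:
  u(0, 0) = 2  ⟹  A + B + C = 2  ✓
Hence u(x, t) = e^{t} + 3 e^{t + x} - 2 \cos{\left(t x \right)}.

Answer: u(x, t) = e^{t} + 3 e^{t + x} - 2 \cos{\left(t x \right)}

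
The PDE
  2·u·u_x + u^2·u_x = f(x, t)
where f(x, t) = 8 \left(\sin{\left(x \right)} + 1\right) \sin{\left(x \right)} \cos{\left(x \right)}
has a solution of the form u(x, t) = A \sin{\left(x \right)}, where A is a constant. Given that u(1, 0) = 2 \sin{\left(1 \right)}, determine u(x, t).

Substitute the ansatz u = A \sin{\left(x \right)} into the left-hand side.
Derivatives of the ansatz:
  u_x = A \cos{\left(x \right)}
Term by term:
  2·u·u_x = 2 A^{2} \sin{\left(x \right)} \cos{\left(x \right)}
  u^2·u_x = A^{3} \sin^{2}{\left(x \right)} \cos{\left(x \right)}
So the left-hand side equals
  A^{3} \sin^{2}{\left(x \right)} \cos{\left(x \right)} + 2 A^{2} \sin{\left(x \right)} \cos{\left(x \right)}
This must equal f(x, t) identically; expanded, f = 8 \sin^{2}{\left(x \right)} \cos{\left(x \right)} + 8 \sin{\left(x \right)} \cos{\left(x \right)}.
Matching coefficients of the independent functions:
  [\sin{\left(x \right)} \cos{\left(x \right)}]:  2 A^{2} = 8
  [\sin^{2}{\left(x \right)} \cos{\left(x \right)}]:  A^{3} = 8
Solving: A = 2.
Check against the point condition:
  u(1, 0) = 2 \sin{\left(1 \right)}  ⟹  A \sin{\left(1 \right)} = 2 \sin{\left(1 \right)}  ✓
Hence u(x, t) = 2 \sin{\left(x \right)}.

Answer: u(x, t) = 2 \sin{\left(x \right)}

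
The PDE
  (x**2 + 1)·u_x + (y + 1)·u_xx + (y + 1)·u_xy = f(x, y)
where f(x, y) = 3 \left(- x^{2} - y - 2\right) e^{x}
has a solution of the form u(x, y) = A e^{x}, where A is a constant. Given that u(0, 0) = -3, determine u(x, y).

Substitute the ansatz u = A e^{x} into the left-hand side.
Derivatives of the ansatz:
  u_x = A e^{x}
  u_xx = A e^{x}
  u_xy = 0
Term by term:
  (x**2 + 1)·u_x = A x^{2} e^{x} + A e^{x}
  (y + 1)·u_xx = A y e^{x} + A e^{x}
  (y + 1)·u_xy = 0
So the left-hand side equals
  A x^{2} e^{x} + A y e^{x} + 2 A e^{x}
This must equal f(x, y) identically; expanded, f = - 3 x^{2} e^{x} - 3 y e^{x} - 6 e^{x}.
Matching coefficients of the independent functions:
  [x^{2} e^{x}, y e^{x}]:  A = -3
  [e^{x}]:  2 A = -6
Solving: A = -3.
Check against the point condition:
  u(0, 0) = -3  ⟹  A = -3  ✓
Hence u(x, y) = - 3 e^{x}.

Answer: u(x, y) = - 3 e^{x}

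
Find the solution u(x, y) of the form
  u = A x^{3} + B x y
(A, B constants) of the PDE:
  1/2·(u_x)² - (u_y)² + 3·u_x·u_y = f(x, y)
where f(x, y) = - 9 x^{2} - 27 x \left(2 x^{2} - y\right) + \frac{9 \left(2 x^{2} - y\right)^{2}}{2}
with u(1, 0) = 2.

Substitute the ansatz u = A x^{3} + B x y into the left-hand side.
Derivatives of the ansatz:
  u_x = 3 A x^{2} + B y
  u_y = B x
Term by term:
  1/2·(u_x)² = \frac{9 A^{2} x^{4}}{2} + 3 A B x^{2} y + \frac{B^{2} y^{2}}{2}
  -(u_y)² = - B^{2} x^{2}
  3·u_x·u_y = 9 A B x^{3} + 3 B^{2} x y
So the left-hand side equals
  \frac{9 A^{2} x^{4}}{2} + 9 A B x^{3} + 3 A B x^{2} y - B^{2} x^{2} + 3 B^{2} x y + \frac{B^{2} y^{2}}{2}
This must equal f(x, y) identically; expanded, f = 18 x^{4} - 54 x^{3} - 18 x^{2} y - 9 x^{2} + 27 x y + \frac{9 y^{2}}{2}.
Matching coefficients of the independent functions:
  [x^{2}]:  - B^{2} = -9
  [x^{3}]:  9 A B = -54
  [x^{4}]:  \frac{9 A^{2}}{2} = 18
  [y^{2}]:  \frac{B^{2}}{2} = \frac{9}{2}
  [x y]:  3 B^{2} = 27
  [x^{2} y]:  3 A B = -18
These equations allow (A, B) = (-2, 3) or (2, -3).
Impose the point condition(s):
  u(1, 0) = 2  ⟹  A = 2
Only A = 2, B = -3 satisfies everything.
Hence u(x, y) = 2 x^{3} - 3 x y.

Answer: u(x, y) = 2 x^{3} - 3 x y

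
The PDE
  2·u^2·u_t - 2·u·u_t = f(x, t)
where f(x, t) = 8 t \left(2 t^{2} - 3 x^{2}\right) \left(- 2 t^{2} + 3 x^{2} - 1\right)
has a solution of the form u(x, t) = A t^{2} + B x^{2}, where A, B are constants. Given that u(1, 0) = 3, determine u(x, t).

Substitute the ansatz u = A t^{2} + B x^{2} into the left-hand side.
Derivatives of the ansatz:
  u_t = 2 A t
Term by term:
  2·u^2·u_t = 4 A^{3} t^{5} + 8 A^{2} B t^{3} x^{2} + 4 A B^{2} t x^{4}
  -2·u·u_t = - 4 A^{2} t^{3} - 4 A B t x^{2}
So the left-hand side equals
  4 A^{3} t^{5} + 8 A^{2} B t^{3} x^{2} - 4 A^{2} t^{3} + 4 A B^{2} t x^{4} - 4 A B t x^{2}
This must equal f(x, t) identically; expanded, f = - 32 t^{5} + 96 t^{3} x^{2} - 16 t^{3} - 72 t x^{4} + 24 t x^{2}.
Matching coefficients of the independent functions:
  [t^{3}]:  - 4 A^{2} = -16
  [t^{5}]:  4 A^{3} = -32
  [t x^{2}]:  - 4 A B = 24
  [t x^{4}]:  4 A B^{2} = -72
  [t^{3} x^{2}]:  8 A^{2} B = 96
Solving: A = -2, B = 3.
Check against the point condition:
  u(1, 0) = 3  ⟹  B = 3  ✓
Hence u(x, t) = - 2 t^{2} + 3 x^{2}.

Answer: u(x, t) = - 2 t^{2} + 3 x^{2}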